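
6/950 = 3/475 = 0.01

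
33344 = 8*4168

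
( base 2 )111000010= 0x1c2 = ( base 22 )ka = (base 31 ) eg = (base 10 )450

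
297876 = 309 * 964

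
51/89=51/89 = 0.57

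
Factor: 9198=2^1*3^2*7^1*73^1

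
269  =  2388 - 2119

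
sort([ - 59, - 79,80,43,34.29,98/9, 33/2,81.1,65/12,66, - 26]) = [ - 79, - 59, - 26,65/12,98/9, 33/2,34.29, 43,66,80,81.1]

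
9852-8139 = 1713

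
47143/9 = 5238 + 1/9 = 5238.11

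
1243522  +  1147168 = 2390690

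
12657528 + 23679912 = 36337440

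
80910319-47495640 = 33414679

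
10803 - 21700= - 10897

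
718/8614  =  359/4307 = 0.08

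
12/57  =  4/19 = 0.21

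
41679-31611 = 10068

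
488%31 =23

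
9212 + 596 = 9808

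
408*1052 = 429216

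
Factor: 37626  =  2^1*3^1*6271^1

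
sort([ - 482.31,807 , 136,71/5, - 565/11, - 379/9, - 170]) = [  -  482.31 , - 170, - 565/11, - 379/9, 71/5, 136,807]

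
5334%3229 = 2105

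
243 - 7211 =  - 6968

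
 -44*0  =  0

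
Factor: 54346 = 2^1*29^1*937^1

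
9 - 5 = 4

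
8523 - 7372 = 1151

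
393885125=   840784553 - 446899428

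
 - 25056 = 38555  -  63611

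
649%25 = 24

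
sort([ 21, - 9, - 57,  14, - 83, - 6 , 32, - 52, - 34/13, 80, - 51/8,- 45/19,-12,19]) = [ - 83,-57, - 52, - 12, - 9,- 51/8,  -  6,-34/13, - 45/19,14,19,21, 32, 80]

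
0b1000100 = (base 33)22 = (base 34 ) 20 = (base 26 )2g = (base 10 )68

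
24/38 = 12/19 = 0.63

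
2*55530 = 111060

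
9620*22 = 211640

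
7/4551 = 7/4551 = 0.00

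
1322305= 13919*95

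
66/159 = 22/53 = 0.42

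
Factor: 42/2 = 21 = 3^1*7^1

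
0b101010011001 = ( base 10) 2713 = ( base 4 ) 222121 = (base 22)5D7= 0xA99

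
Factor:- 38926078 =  -2^1*19463039^1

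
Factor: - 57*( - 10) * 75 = 42750 = 2^1*3^2*5^3*19^1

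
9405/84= 3135/28= 111.96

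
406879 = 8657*47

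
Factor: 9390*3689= 2^1*3^1*5^1*7^1*17^1*31^1* 313^1=34639710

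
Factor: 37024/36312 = 52/51 = 2^2 * 3^( - 1)*13^1 * 17^( - 1)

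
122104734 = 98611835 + 23492899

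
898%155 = 123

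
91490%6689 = 4533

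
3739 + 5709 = 9448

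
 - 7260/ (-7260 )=1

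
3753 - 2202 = 1551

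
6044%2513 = 1018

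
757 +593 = 1350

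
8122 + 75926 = 84048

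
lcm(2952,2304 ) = 94464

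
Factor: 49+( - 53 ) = -2^2 = - 4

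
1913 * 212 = 405556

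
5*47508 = 237540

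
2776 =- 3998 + 6774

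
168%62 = 44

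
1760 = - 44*(-40)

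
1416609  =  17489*81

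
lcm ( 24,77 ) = 1848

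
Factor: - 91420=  - 2^2 * 5^1*7^1 * 653^1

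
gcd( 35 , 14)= 7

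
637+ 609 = 1246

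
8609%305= 69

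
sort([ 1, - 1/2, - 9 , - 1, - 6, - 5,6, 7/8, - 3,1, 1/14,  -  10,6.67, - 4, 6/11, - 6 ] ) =[ - 10, - 9, - 6, - 6, - 5, - 4,-3, - 1, - 1/2,  1/14,6/11, 7/8,1,  1,6,6.67]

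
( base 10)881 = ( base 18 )2ch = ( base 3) 1012122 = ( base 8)1561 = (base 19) 287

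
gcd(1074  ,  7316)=2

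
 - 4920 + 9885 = 4965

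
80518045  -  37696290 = 42821755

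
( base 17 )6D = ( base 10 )115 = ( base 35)3A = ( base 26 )4B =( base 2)1110011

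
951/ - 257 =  - 4 + 77/257 = - 3.70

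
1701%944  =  757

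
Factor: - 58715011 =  - 2243^1 * 26177^1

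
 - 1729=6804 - 8533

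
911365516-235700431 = 675665085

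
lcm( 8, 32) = 32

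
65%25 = 15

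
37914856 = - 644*( - 58874) 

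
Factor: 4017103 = 43^1*103^1*907^1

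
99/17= 5 + 14/17 = 5.82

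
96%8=0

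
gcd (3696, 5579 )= 7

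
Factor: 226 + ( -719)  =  -17^1 * 29^1  =  - 493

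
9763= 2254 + 7509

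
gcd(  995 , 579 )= 1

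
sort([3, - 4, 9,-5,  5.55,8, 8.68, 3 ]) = [ - 5,  -  4, 3,3, 5.55,8, 8.68, 9] 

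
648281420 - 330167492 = 318113928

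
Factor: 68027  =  59^1*1153^1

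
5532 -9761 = -4229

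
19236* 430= 8271480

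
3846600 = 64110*60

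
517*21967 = 11356939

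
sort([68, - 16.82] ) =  [-16.82 , 68 ] 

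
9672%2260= 632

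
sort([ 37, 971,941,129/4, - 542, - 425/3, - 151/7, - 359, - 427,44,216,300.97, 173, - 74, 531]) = [ - 542 ,-427,-359, - 425/3, - 74, -151/7,129/4,37,44 , 173,216,  300.97, 531 , 941,971] 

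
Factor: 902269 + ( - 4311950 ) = - 11^1*23^1*13477^1 = - 3409681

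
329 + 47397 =47726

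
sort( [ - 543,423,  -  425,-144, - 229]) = [-543,  -  425, - 229, - 144 , 423]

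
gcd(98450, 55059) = 1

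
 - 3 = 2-5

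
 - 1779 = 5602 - 7381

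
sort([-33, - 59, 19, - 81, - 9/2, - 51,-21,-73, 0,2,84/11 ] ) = [ -81, - 73, - 59, -51, - 33,-21, - 9/2 , 0 , 2 , 84/11, 19]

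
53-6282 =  - 6229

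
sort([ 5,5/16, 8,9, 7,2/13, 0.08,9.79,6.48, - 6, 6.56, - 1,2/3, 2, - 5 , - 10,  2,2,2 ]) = [ - 10, - 6, - 5,  -  1, 0.08,2/13,5/16,2/3,2,2,2,2,5,6.48,6.56,7,8,9, 9.79] 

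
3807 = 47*81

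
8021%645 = 281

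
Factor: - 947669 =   -  23^1*41203^1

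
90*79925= 7193250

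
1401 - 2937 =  - 1536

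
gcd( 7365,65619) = 3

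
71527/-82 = -873  +  59/82 = - 872.28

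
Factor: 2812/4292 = 19^1* 29^ ( - 1)  =  19/29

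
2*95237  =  190474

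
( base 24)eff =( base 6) 103023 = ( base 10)8439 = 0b10000011110111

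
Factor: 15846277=71^1*83^1*2689^1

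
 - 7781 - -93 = -7688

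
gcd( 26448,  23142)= 3306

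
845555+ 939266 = 1784821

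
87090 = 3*29030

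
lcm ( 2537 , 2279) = 134461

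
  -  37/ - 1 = 37/1 = 37.00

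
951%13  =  2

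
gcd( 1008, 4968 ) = 72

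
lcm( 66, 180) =1980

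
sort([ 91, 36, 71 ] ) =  [36, 71,91]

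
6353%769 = 201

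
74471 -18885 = 55586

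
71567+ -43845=27722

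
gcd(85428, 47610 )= 18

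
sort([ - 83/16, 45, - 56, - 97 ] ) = [ -97, - 56, - 83/16,  45 ] 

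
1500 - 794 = 706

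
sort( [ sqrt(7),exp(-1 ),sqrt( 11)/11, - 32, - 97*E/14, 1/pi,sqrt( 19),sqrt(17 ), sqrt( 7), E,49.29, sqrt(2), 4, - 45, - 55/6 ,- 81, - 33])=[ - 81, - 45, - 33,-32, - 97 * E/14,-55/6,sqrt(11)/11, 1/pi,exp( - 1),sqrt (2 ), sqrt( 7)  ,  sqrt( 7),E,4, sqrt(17), sqrt( 19), 49.29]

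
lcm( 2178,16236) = 178596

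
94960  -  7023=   87937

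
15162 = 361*42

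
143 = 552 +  - 409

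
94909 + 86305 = 181214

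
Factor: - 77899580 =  - 2^2*5^1*11^1 * 317^1*1117^1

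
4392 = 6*732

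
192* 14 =2688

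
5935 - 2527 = 3408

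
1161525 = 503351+658174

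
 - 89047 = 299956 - 389003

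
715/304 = 715/304 = 2.35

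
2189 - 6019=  - 3830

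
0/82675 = 0=0.00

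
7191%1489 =1235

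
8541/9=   949 = 949.00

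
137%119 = 18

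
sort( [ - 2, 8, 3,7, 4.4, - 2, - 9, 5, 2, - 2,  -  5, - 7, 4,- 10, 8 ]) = [ - 10  , - 9, - 7, - 5, - 2, - 2 , - 2, 2, 3, 4, 4.4, 5, 7  ,  8,8 ] 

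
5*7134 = 35670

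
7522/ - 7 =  - 7522/7 = - 1074.57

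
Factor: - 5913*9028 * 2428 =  - 2^4*3^4 * 37^1*61^1*73^1 * 607^1 = - 129612865392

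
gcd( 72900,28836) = 324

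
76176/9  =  8464 = 8464.00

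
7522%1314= 952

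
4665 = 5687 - 1022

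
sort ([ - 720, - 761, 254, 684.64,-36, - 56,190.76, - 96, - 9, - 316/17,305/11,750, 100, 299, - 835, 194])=[  -  835, - 761, - 720,  -  96, - 56, - 36, - 316/17,-9,305/11, 100, 190.76,194, 254, 299, 684.64,750] 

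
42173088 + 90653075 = 132826163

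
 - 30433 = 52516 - 82949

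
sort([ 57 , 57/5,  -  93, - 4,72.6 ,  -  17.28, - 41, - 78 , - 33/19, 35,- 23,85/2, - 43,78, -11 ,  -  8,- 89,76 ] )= [-93, - 89, - 78, - 43,-41, -23,  -  17.28, -11, - 8,  -  4, - 33/19,57/5,35, 85/2,57,72.6 , 76,78]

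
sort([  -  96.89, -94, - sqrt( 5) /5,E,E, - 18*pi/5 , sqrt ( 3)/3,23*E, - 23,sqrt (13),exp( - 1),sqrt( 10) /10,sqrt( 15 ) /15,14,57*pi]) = [ - 96.89, - 94,- 23, - 18*pi/5, - sqrt ( 5)/5,sqrt( 15) /15, sqrt( 10) /10, exp(-1), sqrt( 3 )/3,E, E , sqrt( 13 ),14,23*E, 57*pi] 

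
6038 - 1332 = 4706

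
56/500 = 14/125  =  0.11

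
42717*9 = 384453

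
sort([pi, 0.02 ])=[ 0.02, pi]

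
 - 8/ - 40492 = 2/10123 = 0.00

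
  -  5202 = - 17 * 306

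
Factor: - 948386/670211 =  - 2^1*173^1*2741^1*670211^ ( - 1)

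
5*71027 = 355135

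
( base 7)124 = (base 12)57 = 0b1000011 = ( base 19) 3a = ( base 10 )67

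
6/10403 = 6/10403=0.00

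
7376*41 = 302416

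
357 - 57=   300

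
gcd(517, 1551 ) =517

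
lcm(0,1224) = 0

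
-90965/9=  - 10108+7/9 = -10107.22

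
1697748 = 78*21766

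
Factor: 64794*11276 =2^3*3^1*2819^1*10799^1 = 730617144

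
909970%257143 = 138541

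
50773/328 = 50773/328 = 154.80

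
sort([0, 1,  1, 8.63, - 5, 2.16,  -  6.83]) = [ - 6.83,  -  5, 0 , 1,1, 2.16, 8.63 ]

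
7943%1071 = 446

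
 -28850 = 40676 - 69526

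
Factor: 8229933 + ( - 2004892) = 1117^1*5573^1=6225041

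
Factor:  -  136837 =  - 193^1 * 709^1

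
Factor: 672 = 2^5* 3^1*7^1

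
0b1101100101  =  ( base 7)2351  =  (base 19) 27e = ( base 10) 869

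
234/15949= 234/15949 = 0.01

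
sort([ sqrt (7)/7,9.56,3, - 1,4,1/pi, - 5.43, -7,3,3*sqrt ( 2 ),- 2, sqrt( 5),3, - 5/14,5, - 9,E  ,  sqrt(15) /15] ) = [ - 9, - 7, - 5.43, - 2, - 1, - 5/14,sqrt(15)/15,1/pi, sqrt( 7)/7,sqrt( 5),E,3,3,3, 4,3 * sqrt(2),5,9.56]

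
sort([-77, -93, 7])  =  [ - 93 , - 77,7]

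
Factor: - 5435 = - 5^1*1087^1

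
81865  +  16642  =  98507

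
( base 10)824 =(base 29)sc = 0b1100111000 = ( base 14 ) 42C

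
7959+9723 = 17682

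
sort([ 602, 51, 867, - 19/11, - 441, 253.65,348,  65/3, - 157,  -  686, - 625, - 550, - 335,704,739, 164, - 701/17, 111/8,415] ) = [ - 686,-625, - 550, - 441, - 335, -157, - 701/17 , - 19/11,111/8,65/3,51, 164, 253.65, 348, 415,  602, 704,  739, 867 ]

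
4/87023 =4/87023 = 0.00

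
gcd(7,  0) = 7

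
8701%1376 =445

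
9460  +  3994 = 13454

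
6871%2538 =1795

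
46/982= 23/491=0.05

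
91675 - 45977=45698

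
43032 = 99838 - 56806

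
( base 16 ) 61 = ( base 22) 49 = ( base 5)342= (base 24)41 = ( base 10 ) 97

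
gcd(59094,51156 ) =882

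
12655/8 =1581 + 7/8=1581.88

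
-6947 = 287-7234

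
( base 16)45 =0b1000101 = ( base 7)126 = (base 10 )69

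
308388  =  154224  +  154164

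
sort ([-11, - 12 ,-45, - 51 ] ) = [ -51,-45, - 12, - 11]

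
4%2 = 0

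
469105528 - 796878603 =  - 327773075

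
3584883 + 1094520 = 4679403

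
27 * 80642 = 2177334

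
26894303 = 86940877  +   - 60046574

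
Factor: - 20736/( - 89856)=3^1*13^( - 1 ) = 3/13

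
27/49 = 27/49 = 0.55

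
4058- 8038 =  - 3980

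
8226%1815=966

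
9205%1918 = 1533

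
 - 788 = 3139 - 3927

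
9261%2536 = 1653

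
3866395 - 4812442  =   - 946047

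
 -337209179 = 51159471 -388368650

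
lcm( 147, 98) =294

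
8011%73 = 54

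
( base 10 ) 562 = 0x232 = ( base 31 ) i4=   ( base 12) 3AA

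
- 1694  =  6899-8593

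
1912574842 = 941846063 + 970728779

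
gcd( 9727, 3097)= 1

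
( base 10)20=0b10100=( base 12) 18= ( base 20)10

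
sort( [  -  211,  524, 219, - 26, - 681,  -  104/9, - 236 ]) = [ - 681, - 236,  -  211, - 26 , - 104/9 , 219,524]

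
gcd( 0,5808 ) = 5808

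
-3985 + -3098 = -7083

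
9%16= 9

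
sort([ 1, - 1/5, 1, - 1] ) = [ - 1, - 1/5,1, 1] 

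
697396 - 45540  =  651856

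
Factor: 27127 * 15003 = 3^2*1667^1*27127^1=406986381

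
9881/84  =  117 + 53/84=117.63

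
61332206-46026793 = 15305413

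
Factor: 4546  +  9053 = 3^2*1511^1  =  13599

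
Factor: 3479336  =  2^3 * 7^1 * 62131^1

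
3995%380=195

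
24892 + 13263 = 38155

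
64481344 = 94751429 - 30270085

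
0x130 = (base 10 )304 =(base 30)a4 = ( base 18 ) GG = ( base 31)9P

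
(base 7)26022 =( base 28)8LG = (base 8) 15334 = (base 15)2086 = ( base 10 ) 6876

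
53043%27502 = 25541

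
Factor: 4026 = 2^1*3^1*11^1 * 61^1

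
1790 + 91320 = 93110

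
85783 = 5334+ 80449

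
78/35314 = 39/17657 =0.00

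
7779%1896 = 195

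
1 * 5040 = 5040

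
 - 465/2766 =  - 155/922 = - 0.17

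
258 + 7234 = 7492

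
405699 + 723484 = 1129183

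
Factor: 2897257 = 11^1*263387^1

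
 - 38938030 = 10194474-49132504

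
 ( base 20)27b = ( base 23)1i8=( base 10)951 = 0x3b7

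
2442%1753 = 689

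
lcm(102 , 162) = 2754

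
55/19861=55/19861  =  0.00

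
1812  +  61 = 1873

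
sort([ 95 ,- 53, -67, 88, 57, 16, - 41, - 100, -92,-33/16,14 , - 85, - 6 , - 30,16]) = [ - 100, - 92,-85,- 67, - 53, - 41, - 30, - 6,- 33/16,14, 16, 16, 57,88, 95 ] 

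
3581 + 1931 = 5512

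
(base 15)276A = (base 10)8425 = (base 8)20351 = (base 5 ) 232200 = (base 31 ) 8NO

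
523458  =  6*87243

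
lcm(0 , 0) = 0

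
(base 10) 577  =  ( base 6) 2401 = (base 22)145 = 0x241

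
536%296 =240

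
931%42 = 7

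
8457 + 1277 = 9734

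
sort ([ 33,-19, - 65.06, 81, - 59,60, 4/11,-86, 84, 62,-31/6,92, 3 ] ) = [-86,-65.06, - 59,- 19, - 31/6 , 4/11  ,  3,33,60 , 62,81,84,92 ] 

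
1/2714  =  1/2714 = 0.00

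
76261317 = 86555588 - 10294271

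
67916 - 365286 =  - 297370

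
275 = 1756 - 1481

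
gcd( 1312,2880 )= 32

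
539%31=12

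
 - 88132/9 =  - 88132/9 = - 9792.44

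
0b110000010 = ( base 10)386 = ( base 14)1d8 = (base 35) b1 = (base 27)E8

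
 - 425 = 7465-7890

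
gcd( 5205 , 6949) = 1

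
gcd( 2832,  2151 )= 3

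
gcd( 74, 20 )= 2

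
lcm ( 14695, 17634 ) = 88170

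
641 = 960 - 319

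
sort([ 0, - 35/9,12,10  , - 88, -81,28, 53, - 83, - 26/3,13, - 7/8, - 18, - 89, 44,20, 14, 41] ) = [ - 89,-88 , - 83, - 81, - 18, - 26/3, - 35/9,-7/8,0, 10, 12, 13,14,20,28,41,44,  53 ] 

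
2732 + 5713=8445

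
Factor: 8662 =2^1*61^1* 71^1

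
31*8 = 248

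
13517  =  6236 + 7281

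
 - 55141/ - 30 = 1838 + 1/30 =1838.03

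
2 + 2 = 4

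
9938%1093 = 101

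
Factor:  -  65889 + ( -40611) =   -  106500 = - 2^2 * 3^1*5^3*71^1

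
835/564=835/564 = 1.48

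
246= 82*3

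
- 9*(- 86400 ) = 777600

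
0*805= 0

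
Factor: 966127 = 17^2 * 3343^1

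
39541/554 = 39541/554=   71.37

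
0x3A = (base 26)26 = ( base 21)2g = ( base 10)58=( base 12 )4A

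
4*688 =2752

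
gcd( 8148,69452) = 388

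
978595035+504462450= 1483057485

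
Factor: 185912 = 2^3*17^1*1367^1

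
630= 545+85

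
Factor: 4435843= 307^1*14449^1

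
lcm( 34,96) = 1632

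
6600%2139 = 183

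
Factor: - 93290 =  - 2^1* 5^1*19^1*491^1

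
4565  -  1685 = 2880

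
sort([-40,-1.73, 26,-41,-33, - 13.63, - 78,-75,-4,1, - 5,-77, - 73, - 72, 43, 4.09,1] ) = [ - 78, - 77,  -  75, - 73, -72, - 41, - 40, - 33,-13.63,-5, - 4,-1.73, 1, 1, 4.09,26, 43 ] 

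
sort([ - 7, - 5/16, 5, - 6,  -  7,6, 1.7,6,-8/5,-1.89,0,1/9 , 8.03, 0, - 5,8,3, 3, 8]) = [ -7,-7, - 6,-5, - 1.89, - 8/5,  -  5/16,0,0,1/9 , 1.7 , 3,3,  5, 6,6,8, 8,8.03]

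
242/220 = 11/10 = 1.10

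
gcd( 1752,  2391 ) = 3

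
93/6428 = 93/6428 = 0.01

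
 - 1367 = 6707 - 8074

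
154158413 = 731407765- 577249352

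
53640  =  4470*12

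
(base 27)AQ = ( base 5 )2141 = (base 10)296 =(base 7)602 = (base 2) 100101000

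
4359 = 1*4359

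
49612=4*12403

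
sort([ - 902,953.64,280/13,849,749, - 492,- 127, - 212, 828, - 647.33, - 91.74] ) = [ - 902, - 647.33,  -  492, - 212, - 127,-91.74, 280/13,749,828, 849,953.64]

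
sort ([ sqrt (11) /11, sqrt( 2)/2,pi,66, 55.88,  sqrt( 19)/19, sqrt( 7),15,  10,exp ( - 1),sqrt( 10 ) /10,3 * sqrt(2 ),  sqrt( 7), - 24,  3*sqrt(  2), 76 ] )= [-24, sqrt (19)/19,sqrt(11 )/11,sqrt(10 )/10,exp ( - 1), sqrt( 2)/2, sqrt(7 ), sqrt( 7 ),pi,3 * sqrt(2), 3*sqrt (2),10,15,55.88,66,76 ]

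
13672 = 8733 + 4939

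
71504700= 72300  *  989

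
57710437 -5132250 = 52578187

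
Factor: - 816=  - 2^4*3^1*17^1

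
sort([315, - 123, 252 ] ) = [ - 123, 252,315 ] 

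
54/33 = 18/11 = 1.64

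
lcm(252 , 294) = 1764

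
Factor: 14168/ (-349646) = -2^2*7^1 * 691^(-1)=- 28/691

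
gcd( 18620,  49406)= 14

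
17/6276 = 17/6276=0.00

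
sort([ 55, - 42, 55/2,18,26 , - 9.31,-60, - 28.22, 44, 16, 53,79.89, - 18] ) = [ - 60, - 42,- 28.22,  -  18, - 9.31,16,18, 26 , 55/2, 44 , 53, 55, 79.89 ] 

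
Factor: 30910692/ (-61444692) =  - 2575891/5120391   =  - 3^ ( - 1 )*17^1*151523^1*1706797^( - 1)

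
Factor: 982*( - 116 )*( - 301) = 34287512 = 2^3*7^1*29^1*43^1*491^1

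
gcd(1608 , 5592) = 24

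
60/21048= 5/1754  =  0.00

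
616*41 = 25256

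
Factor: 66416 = 2^4*7^1*593^1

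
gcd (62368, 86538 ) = 2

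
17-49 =-32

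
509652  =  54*9438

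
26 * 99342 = 2582892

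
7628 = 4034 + 3594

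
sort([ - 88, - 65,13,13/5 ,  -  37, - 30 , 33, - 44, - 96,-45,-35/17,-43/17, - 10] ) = [ - 96, - 88, - 65,- 45, - 44, - 37, - 30 , - 10, - 43/17, - 35/17, 13/5,13,33 ]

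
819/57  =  273/19= 14.37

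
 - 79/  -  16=79/16= 4.94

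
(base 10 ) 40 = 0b101000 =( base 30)1a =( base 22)1i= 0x28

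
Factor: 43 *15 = 645 = 3^1 * 5^1 * 43^1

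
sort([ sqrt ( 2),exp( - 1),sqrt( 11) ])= [exp( - 1),sqrt ( 2 ) , sqrt( 11 )]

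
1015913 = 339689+676224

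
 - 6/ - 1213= 6/1213 = 0.00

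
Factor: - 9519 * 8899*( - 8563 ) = 725368142103 = 3^1*11^1*19^1*167^1*809^1*8563^1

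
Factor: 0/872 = 0 = 0^1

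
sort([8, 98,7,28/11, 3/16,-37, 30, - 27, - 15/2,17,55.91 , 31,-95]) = [ - 95,-37,-27,-15/2 , 3/16,28/11, 7, 8 , 17,30 , 31,  55.91,98 ] 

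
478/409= 1+69/409 = 1.17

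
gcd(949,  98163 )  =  13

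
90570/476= 190+65/238 =190.27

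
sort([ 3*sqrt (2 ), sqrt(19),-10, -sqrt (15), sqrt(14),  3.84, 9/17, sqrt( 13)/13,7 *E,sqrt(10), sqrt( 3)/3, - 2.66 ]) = [ - 10,-sqrt( 15), - 2.66,sqrt( 13) /13, 9/17, sqrt ( 3 )/3,sqrt ( 10),sqrt( 14), 3.84,3 * sqrt( 2 ),sqrt( 19 )  ,  7 * E]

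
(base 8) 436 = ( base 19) F1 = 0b100011110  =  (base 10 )286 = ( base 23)ca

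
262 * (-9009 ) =  -  2360358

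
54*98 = 5292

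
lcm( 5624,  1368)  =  50616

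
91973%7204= 5525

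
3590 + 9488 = 13078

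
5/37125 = 1/7425 = 0.00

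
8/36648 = 1/4581 = 0.00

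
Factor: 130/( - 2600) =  - 2^( - 2)*5^( - 1) = - 1/20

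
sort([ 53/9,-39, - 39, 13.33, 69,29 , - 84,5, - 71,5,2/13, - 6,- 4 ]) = [ - 84,-71, - 39, - 39, - 6, - 4,2/13,5,5,  53/9,13.33,29,69]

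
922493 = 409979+512514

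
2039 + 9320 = 11359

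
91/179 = 91/179 = 0.51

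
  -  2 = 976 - 978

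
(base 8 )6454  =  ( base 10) 3372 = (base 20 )88C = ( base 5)101442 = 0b110100101100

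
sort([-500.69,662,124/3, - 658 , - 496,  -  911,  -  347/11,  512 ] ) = [  -  911, - 658, - 500.69,-496, - 347/11,124/3,  512, 662] 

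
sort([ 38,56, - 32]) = [ - 32, 38,56 ] 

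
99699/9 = 11077 + 2/3 = 11077.67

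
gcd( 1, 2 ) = 1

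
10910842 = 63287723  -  52376881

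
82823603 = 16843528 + 65980075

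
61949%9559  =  4595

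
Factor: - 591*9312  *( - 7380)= 2^7*3^4* 5^1*41^1 * 97^1*197^1 =40615032960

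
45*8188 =368460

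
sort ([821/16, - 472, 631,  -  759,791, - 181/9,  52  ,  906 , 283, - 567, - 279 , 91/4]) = [ - 759, - 567, - 472, - 279, - 181/9,  91/4,821/16 , 52, 283, 631,791, 906]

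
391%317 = 74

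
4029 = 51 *79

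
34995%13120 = 8755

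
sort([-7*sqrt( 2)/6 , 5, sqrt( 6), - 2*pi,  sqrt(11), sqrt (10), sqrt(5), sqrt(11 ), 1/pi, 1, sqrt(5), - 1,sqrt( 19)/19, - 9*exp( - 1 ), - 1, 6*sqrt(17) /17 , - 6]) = [ - 2*pi,- 6,  -  9*exp( - 1), - 7* sqrt( 2) /6,- 1, - 1, sqrt (19) /19,1/pi,  1, 6*sqrt ( 17)/17, sqrt( 5),sqrt ( 5), sqrt( 6 ),sqrt( 10 ),sqrt(11), sqrt( 11),5]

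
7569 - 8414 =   -  845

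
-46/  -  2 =23 + 0/1 = 23.00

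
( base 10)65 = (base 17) 3E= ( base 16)41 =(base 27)2B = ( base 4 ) 1001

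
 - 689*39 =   -  26871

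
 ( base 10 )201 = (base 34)5V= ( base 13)126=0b11001001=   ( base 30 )6l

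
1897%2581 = 1897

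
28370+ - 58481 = - 30111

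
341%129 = 83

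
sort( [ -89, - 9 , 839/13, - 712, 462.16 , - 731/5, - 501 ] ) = [-712,-501, -731/5,-89, - 9, 839/13,  462.16]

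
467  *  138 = 64446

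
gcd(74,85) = 1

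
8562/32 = 267 + 9/16= 267.56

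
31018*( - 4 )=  - 124072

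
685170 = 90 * 7613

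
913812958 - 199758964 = 714053994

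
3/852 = 1/284 = 0.00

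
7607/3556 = 7607/3556 = 2.14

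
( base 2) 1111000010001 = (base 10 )7697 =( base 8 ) 17021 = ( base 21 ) H9B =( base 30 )8gh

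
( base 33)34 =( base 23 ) 4B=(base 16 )67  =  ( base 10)103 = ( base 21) 4j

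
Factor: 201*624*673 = 84410352 = 2^4*3^2*13^1 * 67^1 * 673^1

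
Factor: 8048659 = 8048659^1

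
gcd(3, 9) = 3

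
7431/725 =7431/725  =  10.25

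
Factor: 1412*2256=2^6*3^1*47^1*353^1= 3185472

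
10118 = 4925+5193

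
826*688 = 568288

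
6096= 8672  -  2576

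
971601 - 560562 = 411039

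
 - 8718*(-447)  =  3896946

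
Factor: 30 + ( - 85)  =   - 5^1*  11^1 =- 55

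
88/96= 11/12 = 0.92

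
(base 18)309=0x3D5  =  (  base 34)ST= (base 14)501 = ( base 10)981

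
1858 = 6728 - 4870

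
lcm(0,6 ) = 0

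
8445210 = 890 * 9489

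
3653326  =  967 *3778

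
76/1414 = 38/707  =  0.05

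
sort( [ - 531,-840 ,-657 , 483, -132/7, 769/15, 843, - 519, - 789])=[ - 840, - 789, - 657, -531,  -  519, - 132/7,769/15, 483, 843 ]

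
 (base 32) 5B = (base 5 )1141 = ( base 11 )146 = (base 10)171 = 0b10101011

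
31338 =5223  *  6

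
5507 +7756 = 13263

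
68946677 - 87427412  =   - 18480735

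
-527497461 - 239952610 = -767450071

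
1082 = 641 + 441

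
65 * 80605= 5239325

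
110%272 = 110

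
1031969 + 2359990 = 3391959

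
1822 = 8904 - 7082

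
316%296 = 20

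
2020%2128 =2020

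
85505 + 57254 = 142759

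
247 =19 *13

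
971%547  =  424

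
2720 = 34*80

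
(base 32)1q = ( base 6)134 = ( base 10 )58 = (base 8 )72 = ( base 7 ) 112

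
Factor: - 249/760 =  - 2^ (  -  3 ) * 3^1*5^( - 1 )*19^( - 1) *83^1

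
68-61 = 7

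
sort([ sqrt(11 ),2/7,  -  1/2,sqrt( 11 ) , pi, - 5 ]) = [ - 5, -1/2, 2/7,pi,sqrt( 11),  sqrt( 11)]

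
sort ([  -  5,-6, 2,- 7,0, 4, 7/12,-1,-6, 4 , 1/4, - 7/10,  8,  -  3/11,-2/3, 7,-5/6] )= [ - 7,-6,-6, - 5,- 1, - 5/6, - 7/10, - 2/3, - 3/11,0, 1/4, 7/12,2, 4, 4,7,8] 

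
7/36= 7/36 = 0.19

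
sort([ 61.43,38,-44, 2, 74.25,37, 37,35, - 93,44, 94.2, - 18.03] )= [ - 93, - 44, - 18.03,2,35, 37,37,38, 44 , 61.43,74.25,94.2]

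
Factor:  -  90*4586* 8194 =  - 2^3*3^2*5^1*17^1*241^1 * 2293^1 = -3381991560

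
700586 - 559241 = 141345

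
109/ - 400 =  - 1 + 291/400  =  - 0.27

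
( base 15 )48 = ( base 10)68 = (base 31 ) 26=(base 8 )104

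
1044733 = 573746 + 470987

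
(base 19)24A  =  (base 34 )nq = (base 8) 1450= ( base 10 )808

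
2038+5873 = 7911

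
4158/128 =2079/64 = 32.48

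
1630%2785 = 1630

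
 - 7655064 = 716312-8371376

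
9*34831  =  313479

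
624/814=312/407 = 0.77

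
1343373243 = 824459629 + 518913614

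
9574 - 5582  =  3992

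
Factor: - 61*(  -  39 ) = 2379= 3^1*13^1*61^1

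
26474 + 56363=82837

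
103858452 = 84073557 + 19784895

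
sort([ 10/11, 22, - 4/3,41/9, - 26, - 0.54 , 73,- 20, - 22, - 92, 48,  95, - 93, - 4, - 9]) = [ - 93, - 92, - 26, - 22, - 20, - 9, - 4, - 4/3, - 0.54, 10/11, 41/9,22, 48 , 73,95]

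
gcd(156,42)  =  6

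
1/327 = 1/327  =  0.00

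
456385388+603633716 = 1060019104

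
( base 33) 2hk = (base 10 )2759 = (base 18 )895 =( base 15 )c3e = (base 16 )AC7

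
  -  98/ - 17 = 98/17 = 5.76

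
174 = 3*58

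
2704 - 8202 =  - 5498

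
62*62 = 3844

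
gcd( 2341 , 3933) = 1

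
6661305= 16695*399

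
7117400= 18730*380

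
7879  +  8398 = 16277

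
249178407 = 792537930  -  543359523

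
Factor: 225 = 3^2*5^2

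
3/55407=1/18469 = 0.00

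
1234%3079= 1234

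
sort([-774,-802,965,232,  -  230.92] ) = [ -802, - 774,-230.92,232 , 965 ]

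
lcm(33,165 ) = 165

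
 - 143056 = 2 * ( -71528)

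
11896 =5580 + 6316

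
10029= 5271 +4758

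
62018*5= 310090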